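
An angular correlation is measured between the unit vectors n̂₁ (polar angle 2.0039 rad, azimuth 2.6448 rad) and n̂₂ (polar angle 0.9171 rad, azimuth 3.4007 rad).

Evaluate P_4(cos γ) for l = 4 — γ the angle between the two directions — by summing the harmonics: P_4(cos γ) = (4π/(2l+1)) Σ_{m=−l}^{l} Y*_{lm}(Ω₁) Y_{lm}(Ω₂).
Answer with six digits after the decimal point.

Summing Y*_{l m}(θ₁,φ₁)·Y_{l m}(θ₂,φ₂) over m ∈ [−4, 4]; prefactor 4π/(2·4+1) = 1.396263:
  m=-4: (-0.12148 - 0.27470j) × (0.08951 - 0.15124j) = -0.05242 - 0.00621j  (running Σ = -0.05242 - 0.00621j)
  m=-3: (0.03156 - 0.39156j) × (-0.27142 + 0.26708j) = 0.09601 + 0.11471j  (running Σ = 0.04359 + 0.10849j)
  m=-2: (0.03504 - 0.05381j) × (0.29095 - 0.16590j) = 0.00127 - 0.02147j  (running Σ = 0.04486 + 0.08702j)
  m=-1: (-0.27995 + 0.15178j) × (0.09080 - 0.02407j) = -0.02177 + 0.02052j  (running Σ = 0.02309 + 0.10754j)
  m=0: (-0.12676 + 0.00000j) × (-0.34991 + 0.00000j) = 0.04436 + 0.00000j  (running Σ = 0.06745 + 0.10754j)
  m=1: (0.27995 + 0.15178j) × (-0.09080 - 0.02407j) = -0.02177 - 0.02052j  (running Σ = 0.04568 + 0.08702j)
  m=2: (0.03504 + 0.05381j) × (0.29095 + 0.16590j) = 0.00127 + 0.02147j  (running Σ = 0.04695 + 0.10849j)
  m=3: (-0.03156 - 0.39156j) × (0.27142 + 0.26708j) = 0.09601 - 0.11471j  (running Σ = 0.14296 - 0.00621j)
  m=4: (-0.12148 + 0.27470j) × (0.08951 + 0.15124j) = -0.05242 + 0.00621j  (running Σ = 0.09054 - 0.00000j)
Total Σ_m = 0.09054 - 0.00000j. Multiply by 1.396263: 0.12641 - 0.00000j. P_4(cos γ) = 0.126415

0.126415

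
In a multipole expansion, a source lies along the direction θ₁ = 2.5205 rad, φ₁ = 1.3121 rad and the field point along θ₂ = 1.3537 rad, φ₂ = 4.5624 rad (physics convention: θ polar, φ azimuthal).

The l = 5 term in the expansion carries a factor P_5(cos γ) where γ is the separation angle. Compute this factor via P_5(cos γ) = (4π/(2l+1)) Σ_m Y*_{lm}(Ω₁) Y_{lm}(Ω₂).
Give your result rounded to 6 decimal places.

Expand P_5 via completeness: Σ_{m} conj(Y_{5,m}) at Ω₁ times Y_{5,m} at Ω₂ —
  term(m=-5) = (-0.010926, 0.006602)   from Y*(Ω₁)=(0.029789, 0.008479), Y(Ω₂)=(-0.280926, 0.301586)
  term(m=-4) = (-0.035688, 0.016576)   from Y*(Ω₁)=(-0.069904, 0.117680), Y(Ω₂)=(0.237278, 0.162315)
  term(m=-3) = (0.060008, -0.020294)   from Y*(Ω₁)=(-0.236491, -0.240935), Y(Ω₂)=(-0.081609, 0.168958)
  term(m=-2) = (0.134394, -0.029688)   from Y*(Ω₁)=(0.399187, -0.227179), Y(Ω₂)=(0.286276, 0.088549)
  term(m=-1) = (-0.021240, 0.002318)   from Y*(Ω₁)=(0.044168, 0.166909), Y(Ω₂)=(-0.018492, 0.122363)
  term(m=+0) = (0.106497, 0.000000)   from Y*(Ω₁)=(0.355625, -0.000000), Y(Ω₂)=(0.299464, 0.000000)
  term(m=+1) = (-0.021240, -0.002318)   from Y*(Ω₁)=(-0.044168, 0.166909), Y(Ω₂)=(0.018492, 0.122363)
  term(m=+2) = (0.134394, 0.029688)   from Y*(Ω₁)=(0.399187, 0.227179), Y(Ω₂)=(0.286276, -0.088549)
  term(m=+3) = (0.060008, 0.020294)   from Y*(Ω₁)=(0.236491, -0.240935), Y(Ω₂)=(0.081609, 0.168958)
  term(m=+4) = (-0.035688, -0.016576)   from Y*(Ω₁)=(-0.069904, -0.117680), Y(Ω₂)=(0.237278, -0.162315)
  term(m=+5) = (-0.010926, -0.006602)   from Y*(Ω₁)=(-0.029789, 0.008479), Y(Ω₂)=(0.280926, 0.301586)
Accumulated sum (0.359592, -0.000000); after 4π/(2l+1) scaling, (0.410797, -0.000000) ⇒ P_5 = 0.410797

0.410797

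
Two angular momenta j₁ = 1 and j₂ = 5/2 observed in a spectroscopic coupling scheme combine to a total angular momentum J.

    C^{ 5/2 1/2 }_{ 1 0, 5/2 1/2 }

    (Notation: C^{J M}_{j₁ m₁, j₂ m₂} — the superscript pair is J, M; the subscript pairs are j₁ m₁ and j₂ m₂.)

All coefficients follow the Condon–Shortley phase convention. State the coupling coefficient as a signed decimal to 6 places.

√[6·1!1!4!/7! · 1!1!3!2!3!2!] = √(144/35)
  +(−1)^0/∏(0,1,1,3,0,1)! = 1/6  (running 1/6)
  +(−1)^1/∏(1,0,0,2,1,2)! = -1/4  (running -1/12)
⟨..|..⟩ = √(144/35)·(-1/12) = -0.169031

−√(1/35) = -0.169031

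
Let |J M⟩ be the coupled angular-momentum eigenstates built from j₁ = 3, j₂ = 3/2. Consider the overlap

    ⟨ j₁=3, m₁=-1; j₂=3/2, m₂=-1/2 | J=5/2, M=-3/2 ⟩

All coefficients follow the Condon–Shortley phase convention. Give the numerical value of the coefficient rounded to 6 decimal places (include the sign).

−√(7/20) ≈ -0.591608

j₁+j₂−J=2  J+j₁−j₂=4  J−j₁+j₂=1  j₁+j₂+J+1=8
(j₁±m₁, j₂±m₂, J±M) = (2,4,1,2,1,4)
P² = 576/35
sum k=0..1:
  [0] +1/48 = 1/48
  [1] −1/6 = -1/6
S = -7/48
C² = P²·S² = 7/20 ; C = -0.591608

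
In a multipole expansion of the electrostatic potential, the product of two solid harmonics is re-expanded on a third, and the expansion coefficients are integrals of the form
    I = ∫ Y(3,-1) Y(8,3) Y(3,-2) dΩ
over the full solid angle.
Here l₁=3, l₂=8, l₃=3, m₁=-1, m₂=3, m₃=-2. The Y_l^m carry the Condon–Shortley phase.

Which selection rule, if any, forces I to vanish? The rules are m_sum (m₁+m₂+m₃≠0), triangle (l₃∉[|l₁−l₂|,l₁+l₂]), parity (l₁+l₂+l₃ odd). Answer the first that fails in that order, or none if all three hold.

triangle

Σmᵢ = 0  ✓
l₃∈[|l₁−l₂|,l₁+l₂]=[5,11] required, l₃=3 fails  ✗
Σlᵢ = 14 ⇒ even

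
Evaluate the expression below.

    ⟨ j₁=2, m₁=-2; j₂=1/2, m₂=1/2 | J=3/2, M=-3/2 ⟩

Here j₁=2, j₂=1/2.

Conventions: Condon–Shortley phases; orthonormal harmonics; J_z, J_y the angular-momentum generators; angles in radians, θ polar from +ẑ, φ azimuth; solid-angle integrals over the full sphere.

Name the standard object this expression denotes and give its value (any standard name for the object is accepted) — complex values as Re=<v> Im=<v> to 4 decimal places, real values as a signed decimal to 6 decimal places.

Clebsch–Gordan coefficient, −√(4/5) ≈ -0.894427

This is a Clebsch–Gordan (vector-coupling) coefficient.
triangle: 1!*3!*0!/5! = 6/120
(j±m)!: 0!*4!*1!*0!*0!*3! = 144
prefactor² = (2J+1)*Δ*N² = 144/5
  k=1: −1/(1!*0!*3!*0!*0!*0!) = -1/6
Σ = -1/6  ⇒  CG² = 144/5*(-1/6)² = 4/5
CG = −√(4/5) = -0.894427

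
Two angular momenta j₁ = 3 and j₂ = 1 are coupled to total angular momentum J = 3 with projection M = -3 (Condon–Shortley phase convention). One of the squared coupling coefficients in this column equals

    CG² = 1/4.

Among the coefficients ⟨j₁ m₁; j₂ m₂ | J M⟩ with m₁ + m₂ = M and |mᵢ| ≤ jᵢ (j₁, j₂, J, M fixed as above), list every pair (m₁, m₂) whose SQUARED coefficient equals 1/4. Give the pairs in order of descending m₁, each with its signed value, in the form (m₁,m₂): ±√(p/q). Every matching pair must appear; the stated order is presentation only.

(-2,-1): +√(1/4)

Admissible pairs with m₁+m₂ = M = -3: (-3,0), (-2,-1)
  (m₁,m₂)=(-2,-1): CG² = 1/4, CG = +√(1/4)   ← matches the target
  (m₁,m₂)=(-3,0): CG² = 3/4, CG = −√(3/4)
Pairs with CG² = 1/4: (-2,-1): +√(1/4)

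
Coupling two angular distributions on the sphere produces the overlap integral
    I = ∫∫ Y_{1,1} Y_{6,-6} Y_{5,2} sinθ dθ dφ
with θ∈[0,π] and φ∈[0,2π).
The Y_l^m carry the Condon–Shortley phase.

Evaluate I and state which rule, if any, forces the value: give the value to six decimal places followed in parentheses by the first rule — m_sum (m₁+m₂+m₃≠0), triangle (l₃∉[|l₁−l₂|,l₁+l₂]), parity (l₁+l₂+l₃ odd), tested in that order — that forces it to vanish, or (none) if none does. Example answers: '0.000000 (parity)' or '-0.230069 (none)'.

0.000000 (m_sum)

1 − 6 + 2 = -3 ≠ 0: azimuthal integral kills it; I = 0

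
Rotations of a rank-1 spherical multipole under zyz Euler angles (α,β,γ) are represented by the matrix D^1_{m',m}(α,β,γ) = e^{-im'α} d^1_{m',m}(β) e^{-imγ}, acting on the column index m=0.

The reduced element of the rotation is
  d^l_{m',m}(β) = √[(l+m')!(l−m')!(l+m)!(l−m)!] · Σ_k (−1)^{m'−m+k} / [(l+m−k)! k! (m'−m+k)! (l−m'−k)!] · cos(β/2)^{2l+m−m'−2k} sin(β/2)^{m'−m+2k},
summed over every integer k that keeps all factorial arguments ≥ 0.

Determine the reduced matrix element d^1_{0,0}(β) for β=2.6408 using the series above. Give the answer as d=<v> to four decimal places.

d=-0.8772

d^1_{0,0}(β=2.6408) via the finite sum:
c=cos(2.640800/2)=0.247788, s=sin(2.640800/2)=0.968814; N=√[1·1·1·1]=1.000000
Admissible k: 0..1 (factorial args all ≥0)
  k=0: (−1)^0·1.0000/(1)·0.2478^2·0.9688^0 = +0.061399
  k=1: (−1)^1·1.0000/(1)·0.2478^0·0.9688^2 = -0.938601
d^1_{0,0}(2.6408) = +0.061399 -0.938601 = -0.877202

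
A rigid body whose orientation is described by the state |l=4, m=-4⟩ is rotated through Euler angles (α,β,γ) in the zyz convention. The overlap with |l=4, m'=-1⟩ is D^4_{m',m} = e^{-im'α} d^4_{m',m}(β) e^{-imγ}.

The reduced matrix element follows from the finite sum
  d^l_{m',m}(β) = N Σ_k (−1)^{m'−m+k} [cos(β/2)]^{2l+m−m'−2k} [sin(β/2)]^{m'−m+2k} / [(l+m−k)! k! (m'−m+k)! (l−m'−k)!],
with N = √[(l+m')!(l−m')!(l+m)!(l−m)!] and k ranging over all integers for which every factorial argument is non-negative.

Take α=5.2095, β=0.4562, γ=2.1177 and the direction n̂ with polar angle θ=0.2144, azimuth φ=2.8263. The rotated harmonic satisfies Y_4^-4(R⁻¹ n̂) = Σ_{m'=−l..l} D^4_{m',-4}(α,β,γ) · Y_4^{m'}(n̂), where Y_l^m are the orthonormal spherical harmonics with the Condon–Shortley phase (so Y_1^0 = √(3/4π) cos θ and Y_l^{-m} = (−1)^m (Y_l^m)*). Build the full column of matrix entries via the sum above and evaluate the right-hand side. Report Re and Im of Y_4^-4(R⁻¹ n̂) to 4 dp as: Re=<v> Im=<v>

Need the full column D^4_{m',-4} for m'=−4..4 at α=5.2095, β=0.4562, γ=2.1177.
cos(β/2)=0.974098, sin(β/2)=0.226127
d^4_{-4,-4}: single k=0 term ⇒ +0.810626;  D = -0.414218-0.696806i
d^4_{-3,-4}: single k=0 term ⇒ -0.532250;  D = -0.272440+0.457238i
d^4_{-2,-4}: single k=0 term ⇒ +0.231153;  D = +0.230966+0.009300i
d^4_{-1,-4}: single k=0 term ⇒ -0.075887;  D = -0.033476-0.068104i
d^4_{0,-4}: single k=0 term ⇒ +0.019696;  D = -0.011393+0.016066i
d^4_{1,-4}: single k=0 term ⇒ -0.004089;  D = +0.004060+0.000488i
d^4_{2,-4}: single k=0 term ⇒ +0.000671;  D = -0.000247-0.000624i
d^4_{3,-4}: single k=0 term ⇒ -0.000083;  D = -0.000053+0.000064i
d^4_{4,-4}: single k=0 term ⇒ +0.000007;  D = +0.000007+0.000001i
Y_4^{m'}(θ=0.2144,φ=2.8263) and Σ D·Y over m':
  (-0.4142-0.6968i)·(+0.0003+0.0009i)  (-0.2724+0.4572i)·(-0.0069-0.0096i)  (+0.2310+0.0093i)·(+0.0695+0.0507i)  (-0.0335-0.0681i)·(-0.3444-0.1123i)  (-0.0114+0.0161i)·(+0.6623+0.0000i)  (+0.0041+0.0005i)·(+0.3444-0.1123i)  (-0.0002-0.0006i)·(+0.0695-0.0507i)  (-0.0001+0.0001i)·(+0.0069-0.0096i)  (+0.0000+0.0000i)·(+0.0003-0.0009i)
Y_4^-4(R⁻¹ n̂) = +0.020052+0.048805i

Re=0.0201 Im=0.0488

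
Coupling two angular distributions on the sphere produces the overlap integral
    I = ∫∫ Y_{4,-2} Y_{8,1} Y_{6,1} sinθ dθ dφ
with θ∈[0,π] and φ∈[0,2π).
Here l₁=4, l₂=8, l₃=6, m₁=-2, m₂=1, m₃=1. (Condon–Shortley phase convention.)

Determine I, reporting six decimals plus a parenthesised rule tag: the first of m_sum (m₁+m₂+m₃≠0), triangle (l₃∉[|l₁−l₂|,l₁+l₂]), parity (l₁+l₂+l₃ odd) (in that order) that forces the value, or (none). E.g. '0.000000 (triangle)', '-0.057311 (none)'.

Rules hold: Σm=0, L=18 even, 4≤6≤12.
N = 9·17·13 = 1989
Δ = 6!·2!·10!/19! = 1/23279256
Racah Σ t=2..4: t=2:+1/1658880 t=3:−1/518400 t=4:+1/1658880 = -1/1382400
⇒ 3j(4 8 6; 0 0 0)² = 504/46189, sgn -1
Racah Σ t=4..6: t=4:+1/1382400 t=5:−1/2073600 t=6:+1/43545600 = 23/87091200
⇒ 3j(4 8 6; -2 1 1)² = 2645/554268, sgn -1
4πI² = N·(3j₀)²·(3jₘ)² = 999810/9653501
I = +1·√(0.10357/4π) = 0.09078443
No selection rule forces the value: the integral is nonzero (none).

0.090784 (none)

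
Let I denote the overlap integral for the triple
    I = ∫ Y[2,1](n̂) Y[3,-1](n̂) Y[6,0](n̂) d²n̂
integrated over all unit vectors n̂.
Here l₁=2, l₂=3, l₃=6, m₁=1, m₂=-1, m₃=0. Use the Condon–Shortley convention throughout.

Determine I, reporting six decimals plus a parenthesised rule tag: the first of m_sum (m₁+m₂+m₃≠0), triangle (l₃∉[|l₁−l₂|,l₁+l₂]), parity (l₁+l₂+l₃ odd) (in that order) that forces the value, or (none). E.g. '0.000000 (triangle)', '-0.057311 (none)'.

0.000000 (triangle)

triangle: need 1≤l₃≤5, have 6; I=0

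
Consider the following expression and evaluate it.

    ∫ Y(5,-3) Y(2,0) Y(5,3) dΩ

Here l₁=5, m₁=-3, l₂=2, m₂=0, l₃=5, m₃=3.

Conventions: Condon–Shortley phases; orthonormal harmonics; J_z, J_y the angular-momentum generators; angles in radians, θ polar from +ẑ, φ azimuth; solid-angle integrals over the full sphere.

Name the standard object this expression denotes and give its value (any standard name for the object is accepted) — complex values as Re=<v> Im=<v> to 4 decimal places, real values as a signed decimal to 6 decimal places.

Gaunt coefficient, -0.016174

This is a Gaunt coefficient — the integral of a triple product of spherical harmonics over the sphere.
m-sum 0 ✓  L=12 even ✓  3≤5≤7 ✓
Π(2lᵢ+1) = 11×5×11 = 605
triangle coeff Δ(5,2,5) = 1/38610
Σ_t [0,2]: t=0:+1/2880 t=1:−1/576 t=2:+1/2880 = -1/960
(3j)²=10/429 [(5 2 5; 0 0 0)], sign=+1
Σ_t [0,2]: t=0:+1/161280 t=1:−1/5040 t=2:+1/5760 = -1/53760
(3j)²=1/4290 [(5 2 5; -3 0 3)], sign=-1
⇒ 4πI² = 5/1521
I = (-1)√(5/1521/(4π)) = -0.01617393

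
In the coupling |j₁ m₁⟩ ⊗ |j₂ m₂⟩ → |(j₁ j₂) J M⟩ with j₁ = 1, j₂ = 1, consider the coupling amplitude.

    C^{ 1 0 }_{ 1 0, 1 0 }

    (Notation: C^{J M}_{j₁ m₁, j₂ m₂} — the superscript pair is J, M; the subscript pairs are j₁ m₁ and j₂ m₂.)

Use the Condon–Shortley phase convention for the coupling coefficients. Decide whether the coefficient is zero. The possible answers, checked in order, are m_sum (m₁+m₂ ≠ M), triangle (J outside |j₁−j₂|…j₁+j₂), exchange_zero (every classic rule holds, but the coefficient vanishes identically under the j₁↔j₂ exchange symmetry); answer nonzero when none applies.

m-sum: m₁+m₂ = 0+0 = 0, M = 0  ✓
triangle: |j₁−j₂| = 0 ≤ J = 1 ≤ j₁+j₂ = 2  ✓
exchange: j₁=j₂ and m₁=m₂, and (−1)^(j₁+j₂−J) = (−1)^1 = −1 forces ⟨j₁m₁;j₂m₂|JM⟩ = −⟨j₂m₂;j₁m₁|JM⟩ = −⟨j₁m₁;j₂m₂|JM⟩ ⇒ the coefficient vanishes identically
Racah sum check: Σ_k collapses to 0 ⇒ CG = 0

exchange_zero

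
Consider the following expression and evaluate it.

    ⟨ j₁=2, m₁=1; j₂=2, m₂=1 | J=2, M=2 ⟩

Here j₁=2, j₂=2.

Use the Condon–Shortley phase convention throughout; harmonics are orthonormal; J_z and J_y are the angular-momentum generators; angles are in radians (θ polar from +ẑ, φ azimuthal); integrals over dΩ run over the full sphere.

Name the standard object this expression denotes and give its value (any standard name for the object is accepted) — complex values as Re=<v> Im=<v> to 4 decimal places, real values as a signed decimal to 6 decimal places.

This is a Clebsch–Gordan (vector-coupling) coefficient.
j₁+j₂−J=2  J+j₁−j₂=2  J−j₁+j₂=2  j₁+j₂+J+1=7
(j₁±m₁, j₂±m₂, J±M) = (3,1,3,1,4,0)
P² = 48/7
sum k=1..1:
  [1] −1/4 = -1/4
S = -1/4
C² = P²·S² = 3/7 ; C = -0.654654

Clebsch–Gordan coefficient, −√(3/7) ≈ -0.654654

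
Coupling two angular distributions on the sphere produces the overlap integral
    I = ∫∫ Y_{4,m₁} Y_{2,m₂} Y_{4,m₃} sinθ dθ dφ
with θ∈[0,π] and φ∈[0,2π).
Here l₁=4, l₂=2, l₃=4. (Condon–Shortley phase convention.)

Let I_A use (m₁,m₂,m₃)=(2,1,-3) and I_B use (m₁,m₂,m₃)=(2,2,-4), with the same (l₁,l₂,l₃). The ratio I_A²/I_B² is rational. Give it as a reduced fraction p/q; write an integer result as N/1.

25/8

l's match ⇒ only the (l;m) 3-j factors differ between A and B.
A: triangle coeff Δ(4,2,4) = 1/13860; Σ_t [1,2]: t=1:−1/240 t=2:+1/1440 = -1/288; (3j)²=5/132 [(4 2 4; 2 1 -3)], sign=+1
B: triangle coeff Δ(4,2,4) = 1/13860; Σ_t [2,2]: t=2:+1/2880 = 1/2880; (3j)²=2/165 [(4 2 4; 2 2 -4)], sign=+1
I_A²/I_B² = (5/132)/(2/165) = 25/8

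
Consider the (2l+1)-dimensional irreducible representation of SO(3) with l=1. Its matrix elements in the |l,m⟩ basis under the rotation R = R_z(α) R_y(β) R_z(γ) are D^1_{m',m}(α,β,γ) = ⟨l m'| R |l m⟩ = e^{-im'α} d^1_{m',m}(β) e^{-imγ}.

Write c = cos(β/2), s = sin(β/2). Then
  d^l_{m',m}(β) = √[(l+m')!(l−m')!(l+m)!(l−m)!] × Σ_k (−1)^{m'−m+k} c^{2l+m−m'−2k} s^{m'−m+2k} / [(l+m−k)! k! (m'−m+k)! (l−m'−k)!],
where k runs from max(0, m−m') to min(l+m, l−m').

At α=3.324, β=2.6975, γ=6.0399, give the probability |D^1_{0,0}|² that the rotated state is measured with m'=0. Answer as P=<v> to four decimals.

P=0.8154

First d^1_{0,0}(β=2.6975), then the phase factors e^{-i(0)α} and e^{-i(0)γ}:
c=cos(2.697500/2)=0.220226, s=sin(2.697500/2)=0.975449; N=√[1·1·1·1]=1.000000
Admissible k: 0..1 (factorial args all ≥0)
  k=0: (−1)^0·1.0000/(1)·0.2202^2·0.9754^0 = +0.048500
  k=1: (−1)^1·1.0000/(1)·0.2202^0·0.9754^2 = -0.951500
d^1_{0,0}(2.6975) = +0.048500 -0.951500 = -0.903001
|D^1_{0,0}|² = |d^1_{0,0}(β)|² = (-0.903001)² = 0.815411 (the z-rotation phases have unit modulus)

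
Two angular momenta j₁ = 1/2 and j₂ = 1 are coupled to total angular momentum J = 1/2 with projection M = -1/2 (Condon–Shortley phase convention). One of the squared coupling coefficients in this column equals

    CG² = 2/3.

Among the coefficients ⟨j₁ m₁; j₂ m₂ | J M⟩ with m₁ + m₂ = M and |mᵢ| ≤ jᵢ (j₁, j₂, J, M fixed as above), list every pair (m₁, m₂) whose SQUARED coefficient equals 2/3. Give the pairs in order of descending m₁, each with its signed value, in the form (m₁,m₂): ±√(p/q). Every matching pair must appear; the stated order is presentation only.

Admissible pairs with m₁+m₂ = M = -1/2: (-1/2,0), (1/2,-1)
  (m₁,m₂)=(1/2,-1): CG² = 2/3, CG = +√(2/3)   ← matches the target
  (m₁,m₂)=(-1/2,0): CG² = 1/3, CG = −√(1/3)
Pairs with CG² = 2/3: (1/2,-1): +√(2/3)

(1/2,-1): +√(2/3)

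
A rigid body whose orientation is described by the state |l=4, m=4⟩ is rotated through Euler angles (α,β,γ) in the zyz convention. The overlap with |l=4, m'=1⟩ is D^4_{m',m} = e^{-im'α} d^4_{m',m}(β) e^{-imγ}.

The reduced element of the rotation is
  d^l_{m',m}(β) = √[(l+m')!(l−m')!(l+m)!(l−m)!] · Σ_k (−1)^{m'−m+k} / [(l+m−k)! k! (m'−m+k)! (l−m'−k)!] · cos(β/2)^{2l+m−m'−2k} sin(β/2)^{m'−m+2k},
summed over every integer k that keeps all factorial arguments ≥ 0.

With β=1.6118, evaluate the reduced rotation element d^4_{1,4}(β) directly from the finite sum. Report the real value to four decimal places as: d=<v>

d^4_{1,4}(β=1.6118) via the finite sum:
c=cos(1.611800/2)=0.692462, s=sin(1.611800/2)=0.721454; N=√[120·6·40320·1]=5387.986637
k∈{3} keeps every argument non-negative
  k=3: (−1)^0·5387.9866/(720)·0.6925^5·0.7215^3 = +0.447405
d^4_{1,4}(1.6118) = +0.447405

d=0.4474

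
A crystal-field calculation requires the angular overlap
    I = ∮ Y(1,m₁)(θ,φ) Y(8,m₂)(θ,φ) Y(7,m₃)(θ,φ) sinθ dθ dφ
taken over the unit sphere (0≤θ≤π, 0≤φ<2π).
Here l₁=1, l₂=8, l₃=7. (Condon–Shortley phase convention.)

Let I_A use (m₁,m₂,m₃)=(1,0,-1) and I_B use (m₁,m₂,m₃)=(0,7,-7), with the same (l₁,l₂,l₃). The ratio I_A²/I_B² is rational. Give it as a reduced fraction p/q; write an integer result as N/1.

28/15

l's match ⇒ only the (l;m) 3-j factors differ between A and B.
A: triangle coeff Δ(1,8,7) = 1/2040; Σ_t [0,0]: t=0:+1/58060800 = 1/58060800; (3j)²=7/510 [(1 8 7; 1 0 -1)], sign=+1
B: triangle coeff Δ(1,8,7) = 1/2040; Σ_t [1,1]: t=1:−1/87178291200 = -1/87178291200; (3j)²=1/136 [(1 8 7; 0 7 -7)], sign=-1
I_A²/I_B² = (7/510)/(1/136) = 28/15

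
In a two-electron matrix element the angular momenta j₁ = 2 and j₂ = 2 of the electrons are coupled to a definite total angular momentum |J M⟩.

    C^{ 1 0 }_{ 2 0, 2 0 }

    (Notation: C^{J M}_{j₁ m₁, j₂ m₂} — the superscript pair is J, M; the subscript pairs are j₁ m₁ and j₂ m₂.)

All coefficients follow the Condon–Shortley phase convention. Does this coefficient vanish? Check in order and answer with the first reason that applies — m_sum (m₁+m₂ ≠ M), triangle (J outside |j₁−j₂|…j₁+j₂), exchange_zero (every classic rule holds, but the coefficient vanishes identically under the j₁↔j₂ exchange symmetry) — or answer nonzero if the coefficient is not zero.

exchange_zero

m-sum: m₁+m₂ = 0+0 = 0, M = 0  ✓
triangle: |j₁−j₂| = 0 ≤ J = 1 ≤ j₁+j₂ = 4  ✓
exchange: j₁=j₂ and m₁=m₂, and (−1)^(j₁+j₂−J) = (−1)^3 = −1 forces ⟨j₁m₁;j₂m₂|JM⟩ = −⟨j₂m₂;j₁m₁|JM⟩ = −⟨j₁m₁;j₂m₂|JM⟩ ⇒ the coefficient vanishes identically
Racah sum check: Σ_k collapses to 0 ⇒ CG = 0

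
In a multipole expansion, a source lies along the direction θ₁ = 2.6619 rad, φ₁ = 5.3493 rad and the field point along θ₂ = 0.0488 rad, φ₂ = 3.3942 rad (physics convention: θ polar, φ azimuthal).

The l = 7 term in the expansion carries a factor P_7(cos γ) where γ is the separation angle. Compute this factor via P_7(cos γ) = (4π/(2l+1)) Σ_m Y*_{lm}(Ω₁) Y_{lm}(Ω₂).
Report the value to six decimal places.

Addition theorem: P_7(cos γ) = (4π/15) Σ_m Y*_{lm}(Ω₁) Y_{lm}(Ω₂), m = −7…7:
  m=-7: Y*=+0.002158-0.000560i  Y=+0.000000+0.000000i  product +0.000000+0.000000i
  m=-6: Y*=-0.012471-0.010082i  Y=+0.000000-0.000000i  product -0.000000+0.000000i
  m=-5: Y*=-0.003046+0.070848i  Y=-0.000000+0.000001i  product -0.000000-0.000000i
  m=-4: Y*=+0.176986-0.119517i  Y=+0.000022-0.000035i  product -0.000000-0.000009i
  m=-3: Y*=-0.406301-0.143695i  Y=-0.000741+0.000702i  product +0.000402-0.000179i
  m=-2: Y*=+0.147076+0.480601i  Y=+0.015483-0.008564i  product +0.006393+0.006182i
  m=-1: Y*=+0.066134-0.089400i  Y=-0.189996+0.049042i  product -0.008181+0.020229i
  m=+0: Y*=+0.436415-0.000000i  Y=+1.056422+0.000000i  product +0.461038+0.000000i
  m=+1: Y*=-0.066134-0.089400i  Y=+0.189996+0.049042i  product -0.008181-0.020229i
  m=+2: Y*=+0.147076-0.480601i  Y=+0.015483+0.008564i  product +0.006393-0.006182i
  m=+3: Y*=+0.406301-0.143695i  Y=+0.000741+0.000702i  product +0.000402+0.000179i
  m=+4: Y*=+0.176986+0.119517i  Y=+0.000022+0.000035i  product -0.000000+0.000009i
  m=+5: Y*=+0.003046+0.070848i  Y=+0.000000+0.000001i  product -0.000000+0.000000i
  m=+6: Y*=-0.012471+0.010082i  Y=+0.000000+0.000000i  product -0.000000-0.000000i
  m=+7: Y*=-0.002158-0.000560i  Y=-0.000000+0.000000i  product +0.000000-0.000000i
Σ over m = +0.458266+0.000000i; ×(4π/15) → +0.383916+0.000000i. Real part: 0.383916

0.383916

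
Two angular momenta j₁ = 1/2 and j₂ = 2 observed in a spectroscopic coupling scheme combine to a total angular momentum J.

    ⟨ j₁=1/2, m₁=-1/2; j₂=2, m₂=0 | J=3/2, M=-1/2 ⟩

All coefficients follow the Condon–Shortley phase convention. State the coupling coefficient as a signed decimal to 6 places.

triangle: 1!·0!·3!/5! = 6/120
(j±m)!: 0!·1!·2!·2!·1!·2! = 8
prefactor² = (2J+1)·Δ·N² = 8/5
  k=1: −1/(1!·0!·0!·1!·0!·2!) = -1/2
Σ = -1/2  ⇒  CG² = 8/5·(-1/2)² = 2/5
CG = −√(2/5) = -0.632456

−√(2/5) ≈ -0.632456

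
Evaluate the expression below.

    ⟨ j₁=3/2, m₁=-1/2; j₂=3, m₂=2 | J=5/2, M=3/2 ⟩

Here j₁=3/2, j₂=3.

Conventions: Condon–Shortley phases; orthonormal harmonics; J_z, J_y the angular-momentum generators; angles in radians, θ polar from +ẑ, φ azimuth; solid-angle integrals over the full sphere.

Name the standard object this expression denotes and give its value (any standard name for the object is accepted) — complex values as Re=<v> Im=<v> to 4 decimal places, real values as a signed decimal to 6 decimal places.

Clebsch–Gordan coefficient, +√(1/14) ≈ +0.267261

This is a Clebsch–Gordan (vector-coupling) coefficient.
triangle: 2!*1!*4!/8! = 48/40320
(j±m)!: 1!*2!*5!*1!*4!*1! = 5760
prefactor² = (2J+1)*Δ*N² = 288/7
  k=1: −1/(1!*1!*1!*4!*0!*0!) = -1/24
  k=2: +1/(2!*0!*0!*3!*1!*1!) = 1/12
Σ = 1/24  ⇒  CG² = 288/7*(1/24)² = 1/14
CG = +√(1/14) = +0.267261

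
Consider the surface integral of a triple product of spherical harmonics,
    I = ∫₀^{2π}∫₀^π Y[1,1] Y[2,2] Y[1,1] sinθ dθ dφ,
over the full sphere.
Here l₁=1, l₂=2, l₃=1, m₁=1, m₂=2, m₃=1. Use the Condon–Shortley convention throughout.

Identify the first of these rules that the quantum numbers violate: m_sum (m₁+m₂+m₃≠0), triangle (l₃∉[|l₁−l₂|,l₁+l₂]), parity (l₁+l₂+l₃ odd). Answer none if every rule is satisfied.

m₁+m₂+m₃ = 1 + 2 + 1 = 4  ✗
triangle: |1−2|=1 ≤ l₃=1 ≤ 1+2=3
parity: l₁+l₂+l₃ = 4 is even

m_sum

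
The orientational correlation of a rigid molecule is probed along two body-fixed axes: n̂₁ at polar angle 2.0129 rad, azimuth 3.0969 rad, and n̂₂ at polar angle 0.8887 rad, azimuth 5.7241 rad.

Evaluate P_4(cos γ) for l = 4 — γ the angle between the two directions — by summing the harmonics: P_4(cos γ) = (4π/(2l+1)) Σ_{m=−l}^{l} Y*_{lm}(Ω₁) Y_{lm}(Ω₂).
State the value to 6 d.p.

0.097571

Expand P_4 via completeness: Σ_{m} conj(Y_{4,m}) at Ω₁ times Y_{4,m} at Ω₂ —
  m=-4: (0.290644, -0.052519) × (-0.099217, 0.126387) = (-0.022199, 0.041944)  (running Σ = (-0.022199, 0.041944))
  m=-3: (0.391879, -0.052860) × (-0.039219, 0.366999) = (0.004030, 0.145893)  (running Σ = (-0.018169, 0.187837))
  m=-2: (0.076580, -0.006863) × (0.157092, 0.323036) = (0.014247, 0.023660)  (running Σ = (-0.003921, 0.211497))
  m=-1: (-0.314108, 0.014048) × (-0.042781, -0.026767) = (0.013814, 0.007807)  (running Σ = (0.009892, 0.219304))
  m=0: (-0.139502, -0.000000) × (-0.359103, 0.000000) = (0.050095, 0.000000)  (running Σ = (0.059988, 0.219304))
  m=1: (0.314108, 0.014048) × (0.042781, -0.026767) = (0.013814, -0.007807)  (running Σ = (0.073802, 0.211497))
  m=2: (0.076580, 0.006863) × (0.157092, -0.323036) = (0.014247, -0.023660)  (running Σ = (0.088049, 0.187837))
  m=3: (-0.391879, -0.052860) × (0.039219, 0.366999) = (0.004030, -0.145893)  (running Σ = (0.092080, 0.041944))
  m=4: (0.290644, 0.052519) × (-0.099217, -0.126387) = (-0.022199, -0.041944)  (running Σ = (0.069880, 0.000000))
Σ over m = (0.069880, 0.000000); ×(4π/9) → (0.097571, 0.000000). Real part: 0.097571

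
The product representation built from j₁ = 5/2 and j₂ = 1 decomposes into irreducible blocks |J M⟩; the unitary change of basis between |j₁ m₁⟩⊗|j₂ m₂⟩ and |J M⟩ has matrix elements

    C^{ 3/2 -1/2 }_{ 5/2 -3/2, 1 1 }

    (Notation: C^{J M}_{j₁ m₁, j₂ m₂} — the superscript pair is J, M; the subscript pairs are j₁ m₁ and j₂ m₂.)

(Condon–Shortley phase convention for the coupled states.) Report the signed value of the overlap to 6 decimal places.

+√(2/5) ≈ +0.632456

triangle: 2!*3!*0!/6! = 12/720
(j±m)!: 1!*4!*2!*0!*1!*2! = 96
prefactor² = (2J+1)*Δ*N² = 32/5
  k=2: +1/(2!*0!*2!*0!*1!*0!) = 1/4
Σ = 1/4  ⇒  CG² = 32/5*(1/4)² = 2/5
CG = +√(2/5) = +0.632456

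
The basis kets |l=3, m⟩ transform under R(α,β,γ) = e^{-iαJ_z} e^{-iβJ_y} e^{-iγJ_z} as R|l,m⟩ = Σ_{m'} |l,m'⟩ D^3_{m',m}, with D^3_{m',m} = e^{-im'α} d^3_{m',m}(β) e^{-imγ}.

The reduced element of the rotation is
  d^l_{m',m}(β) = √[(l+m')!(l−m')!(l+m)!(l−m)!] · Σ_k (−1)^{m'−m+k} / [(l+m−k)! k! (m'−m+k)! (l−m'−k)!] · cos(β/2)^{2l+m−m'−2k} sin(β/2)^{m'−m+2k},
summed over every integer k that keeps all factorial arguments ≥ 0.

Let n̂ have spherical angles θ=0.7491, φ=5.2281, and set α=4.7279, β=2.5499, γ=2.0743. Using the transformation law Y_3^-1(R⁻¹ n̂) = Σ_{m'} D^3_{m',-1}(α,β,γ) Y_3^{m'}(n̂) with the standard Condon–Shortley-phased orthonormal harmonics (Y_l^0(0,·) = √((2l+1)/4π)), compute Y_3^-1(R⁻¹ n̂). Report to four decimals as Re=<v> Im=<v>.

Re=-0.1455 Im=0.1278

Need the full column D^3_{m',-1} for m'=−3..3 at α=4.7279, β=2.5499, γ=2.0743.
cos(β/2)=0.291550, sin(β/2)=0.956556
d^3_{-3,-1}: single k=2 term ⇒ +0.025604;  D = -0.021828-0.013384i
d^3_{-2,-1}: k∈[1..2] ⇒ +0.006372 -0.137182 = -0.130810;  D = -0.066639+0.112564i
d^3_{-1,-1}: k∈[0..2] ⇒ +0.000614 -0.052888 +0.426989 = +0.374715;  D = +0.325368+0.185868i
d^3_{0,-1}: k∈[0..2] ⇒ -0.006980 +0.225413 -0.808825 = -0.590391;  D = +0.284862-0.517122i
d^3_{1,-1}: k∈[0..2] ⇒ +0.039666 -0.569319 +0.766058 = +0.236405;  D = -0.208811-0.110839i
d^3_{2,-1}: k∈[0..1] ⇒ -0.137182 +0.738352 = +0.601170;  D = +0.273591-0.535307i
d^3_{3,-1}: single k=0 term ⇒ +0.275620;  D = +0.247340+0.121612i
Y_3^{m'}(θ=0.7491,φ=5.2281) and Σ D·Y over m':
  (-0.0218-0.0134i)·(-0.1317-0.0031i)  (-0.0666+0.1126i)·(-0.1782+0.2978i)  (+0.3254+0.1859i)·(+0.1825+0.3219i)  (+0.2849-0.5171i)·(-0.0871+0.0000i)  (-0.2088-0.1108i)·(-0.1825+0.3219i)  (+0.2736-0.5353i)·(-0.1782-0.2978i)  (+0.2473+0.1216i)·(+0.1317-0.0031i)
Y_3^-1(R⁻¹ n̂) = -0.145507+0.127813i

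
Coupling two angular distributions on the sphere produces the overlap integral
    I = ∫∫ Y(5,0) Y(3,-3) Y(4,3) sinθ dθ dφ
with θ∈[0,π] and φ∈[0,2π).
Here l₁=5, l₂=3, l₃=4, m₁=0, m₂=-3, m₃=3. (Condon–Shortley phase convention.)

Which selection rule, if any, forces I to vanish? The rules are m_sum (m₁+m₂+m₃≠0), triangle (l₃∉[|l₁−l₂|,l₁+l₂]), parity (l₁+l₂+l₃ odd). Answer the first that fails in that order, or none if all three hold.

Σmᵢ = 0  ✓
l₃∈[|l₁−l₂|,l₁+l₂]=[2,8], have l₃=4  ✓
Σlᵢ = 12 ⇒ even  ✓

none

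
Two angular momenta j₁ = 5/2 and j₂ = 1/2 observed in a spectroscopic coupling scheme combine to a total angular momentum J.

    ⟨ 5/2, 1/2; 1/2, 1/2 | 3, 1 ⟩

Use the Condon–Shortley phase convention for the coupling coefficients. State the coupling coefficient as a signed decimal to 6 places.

+0.816497

√[7·0!5!1!/7! · 3!2!1!0!4!2!] = √(96)
  +(−1)^0/∏(0,0,2,1,3,0)! = 1/12  (running 1/12)
⟨..|..⟩ = √(96)·(1/12) = +0.816497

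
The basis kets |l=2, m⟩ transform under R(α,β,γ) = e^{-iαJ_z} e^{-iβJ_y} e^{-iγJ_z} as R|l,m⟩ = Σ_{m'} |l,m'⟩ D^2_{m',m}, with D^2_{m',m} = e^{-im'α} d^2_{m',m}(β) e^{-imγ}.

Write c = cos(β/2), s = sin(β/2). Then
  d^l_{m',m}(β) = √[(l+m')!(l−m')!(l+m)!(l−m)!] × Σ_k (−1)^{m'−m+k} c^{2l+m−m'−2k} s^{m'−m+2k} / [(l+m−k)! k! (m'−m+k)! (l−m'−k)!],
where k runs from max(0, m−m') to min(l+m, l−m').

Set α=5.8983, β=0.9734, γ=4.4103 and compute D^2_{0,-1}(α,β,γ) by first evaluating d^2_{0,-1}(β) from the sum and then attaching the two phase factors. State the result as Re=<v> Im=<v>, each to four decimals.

Split into d^2_{0,-1}(β=0.9734) × two z-phases.
Half-angle: c=0.883881, s=0.467712. N=√(2·2·1·6)=4.898979
k: max(0,(-1)−(0))=0 … min(2+(-1),2−(0))=1
  k=0: (−1)^1·4.8990/(2)·0.8839^3·0.4677^1 = -0.791107
  k=1: (−1)^2·4.8990/(2)·0.8839^1·0.4677^3 = +0.221515
d^2_{0,-1}(0.9734) = -0.791107 +0.221515 = -0.569592
D = (+1.000000+0.000000i)·(-0.569592)·(-0.297515-0.954717i) = +0.169462+0.543799i

Re=0.1695 Im=0.5438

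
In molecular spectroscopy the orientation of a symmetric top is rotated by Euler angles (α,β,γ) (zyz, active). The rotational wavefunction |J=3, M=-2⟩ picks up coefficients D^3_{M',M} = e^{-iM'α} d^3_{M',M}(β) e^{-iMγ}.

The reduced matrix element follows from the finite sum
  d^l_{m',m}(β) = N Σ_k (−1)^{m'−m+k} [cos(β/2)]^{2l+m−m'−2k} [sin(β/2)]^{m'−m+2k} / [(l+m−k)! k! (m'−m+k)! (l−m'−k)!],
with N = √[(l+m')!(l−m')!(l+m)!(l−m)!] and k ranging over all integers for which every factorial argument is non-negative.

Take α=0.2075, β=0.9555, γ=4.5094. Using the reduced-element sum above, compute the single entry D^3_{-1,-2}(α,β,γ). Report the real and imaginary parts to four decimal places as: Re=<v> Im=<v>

Split into d^3_{-1,-2}(β=0.9555) × two z-phases.
c=cos(0.955500/2)=0.888032, s=sin(0.955500/2)=0.459782; N=√[2·24·1·120]=75.894664
k∈{0,1} keeps every argument non-negative
  k=0: (−1)^1·75.8947/(24)·0.8880^5·0.4598^1 = -0.802961
  k=1: (−1)^2·75.8947/(12)·0.8880^3·0.4598^3 = +0.430499
d^3_{-1,-2}(0.9555) = -0.802961 +0.430499 = -0.372462
Attach z-rotation phases: D = e^{-i(-1)(0.2075)}·(-0.372462)·e^{-i(-2)(4.5094)} = +0.365150-0.073441i

Re=0.3651 Im=-0.0734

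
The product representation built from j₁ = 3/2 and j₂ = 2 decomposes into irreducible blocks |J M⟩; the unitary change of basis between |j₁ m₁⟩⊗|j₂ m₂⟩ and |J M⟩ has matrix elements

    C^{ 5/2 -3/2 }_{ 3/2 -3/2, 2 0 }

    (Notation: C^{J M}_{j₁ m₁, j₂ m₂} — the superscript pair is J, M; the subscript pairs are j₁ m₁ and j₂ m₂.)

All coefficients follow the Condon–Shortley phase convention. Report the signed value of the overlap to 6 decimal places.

−√(18/35) ≈ -0.717137

j₁+j₂−J=1  J+j₁−j₂=2  J−j₁+j₂=3  j₁+j₂+J+1=7
(j₁±m₁, j₂±m₂, J±M) = (0,3,2,2,1,4)
P² = 288/35
sum k=1..1:
  [1] −1/4 = -1/4
S = -1/4
C² = P²·S² = 18/35 ; C = -0.717137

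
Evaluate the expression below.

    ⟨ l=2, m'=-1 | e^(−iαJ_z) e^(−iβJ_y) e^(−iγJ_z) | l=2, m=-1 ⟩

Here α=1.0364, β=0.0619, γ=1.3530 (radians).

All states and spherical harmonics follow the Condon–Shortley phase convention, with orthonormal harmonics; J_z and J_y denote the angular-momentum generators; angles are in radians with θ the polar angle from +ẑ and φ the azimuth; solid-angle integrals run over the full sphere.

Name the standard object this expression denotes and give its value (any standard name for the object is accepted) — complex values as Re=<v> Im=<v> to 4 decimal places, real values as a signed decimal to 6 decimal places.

Wigner D-matrix element, Re=-0.7267 Im=0.6800

This is a Wigner D-matrix element — the rotation-matrix element ⟨l m'| R(α,β,γ) |l m⟩ in the angular-momentum basis.
D^2_{-1,-1}(1.0364,0.0619,1.3530) = e^{-i·-1·1.0364}·d^2_{-1,-1}(0.0619)·e^{-i·-1·1.3530}. Compute d first:
With c≡cos(β/2)=0.999521 and s≡sin(β/2)=0.030945, N=[1·6·1·6]^{1/2}=6.000000
k∈{0,1} keeps every argument non-negative
  k=0: (−1)^0·6.0000/(6)·0.9995^4·0.0309^0 = +0.998086
  k=1: (−1)^1·6.0000/(2)·0.9995^2·0.0309^2 = -0.002870
d^2_{-1,-1}(0.0619) = +0.998086 -0.002870 = +0.995216
Attach z-rotation phases: D = e^{-i(-1)(1.0364)}·(+0.995216)·e^{-i(-1)(1.3530)} = -0.726699+0.679973i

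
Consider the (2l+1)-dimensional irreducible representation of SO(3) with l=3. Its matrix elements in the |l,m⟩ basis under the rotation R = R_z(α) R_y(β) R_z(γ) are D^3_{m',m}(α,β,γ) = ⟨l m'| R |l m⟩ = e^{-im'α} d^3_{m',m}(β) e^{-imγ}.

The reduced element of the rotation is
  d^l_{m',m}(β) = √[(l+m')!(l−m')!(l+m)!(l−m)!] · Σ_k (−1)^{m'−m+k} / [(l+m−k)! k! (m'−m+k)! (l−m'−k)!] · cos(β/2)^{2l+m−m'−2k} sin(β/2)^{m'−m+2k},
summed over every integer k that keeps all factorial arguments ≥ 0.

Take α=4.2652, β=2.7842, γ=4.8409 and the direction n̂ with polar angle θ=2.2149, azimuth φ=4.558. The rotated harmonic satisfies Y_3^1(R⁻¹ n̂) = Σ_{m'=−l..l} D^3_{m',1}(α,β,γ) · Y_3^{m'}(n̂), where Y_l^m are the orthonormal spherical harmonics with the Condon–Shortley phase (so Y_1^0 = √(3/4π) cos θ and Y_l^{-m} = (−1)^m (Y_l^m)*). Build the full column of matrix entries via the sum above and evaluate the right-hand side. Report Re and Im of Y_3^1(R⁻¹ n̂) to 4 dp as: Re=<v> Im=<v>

Re=0.2325 Im=0.3745

Need the full column D^3_{m',1} for m'=−3..3 at α=4.2652, β=2.7842, γ=4.8409.
cos(β/2)=0.177747, sin(β/2)=0.984076
d^3_{-3,1}: single k=4 term ⇒ +0.114753;  D = -0.011538+0.114172i
d^3_{-2,1}: k∈[3..4] ⇒ +0.033847 -0.518735 = -0.484888;  D = +0.413908+0.252579i
d^3_{-1,1}: k∈[2..4] ⇒ +0.005800 -0.237033 +0.908181 = +0.676948;  D = +0.567832-0.368546i
d^3_{0,1}: k∈[1..3] ⇒ +0.000605 -0.055616 +0.568246 = +0.513234;  D = +0.065775+0.509002i
d^3_{1,1}: k∈[0..2] ⇒ +0.000032 -0.007733 +0.177775 = +0.170073;  D = -0.161510-0.053286i
d^3_{2,1}: k∈[0..1] ⇒ -0.000552 +0.033847 = +0.033295;  D = +0.023079-0.023998i
d^3_{3,1}: single k=0 term ⇒ +0.003744;  D = +0.001311+0.003507i
Y_3^{m'}(θ=2.2149,φ=4.558) and Σ D·Y over m':
  (-0.0115+0.1142i)·(+0.0953-0.1909i)  (+0.4139+0.2526i)·(+0.3738+0.1192i)  (+0.5678-0.3685i)·(-0.0319+0.2050i)  (+0.0658+0.5090i)·(+0.2683+0.0000i)  (-0.1615-0.0533i)·(+0.0319+0.2050i)  (+0.0231-0.0240i)·(+0.3738-0.1192i)  (+0.0013+0.0035i)·(-0.0953-0.1909i)
Y_3^1(R⁻¹ n̂) = +0.232476+0.374465i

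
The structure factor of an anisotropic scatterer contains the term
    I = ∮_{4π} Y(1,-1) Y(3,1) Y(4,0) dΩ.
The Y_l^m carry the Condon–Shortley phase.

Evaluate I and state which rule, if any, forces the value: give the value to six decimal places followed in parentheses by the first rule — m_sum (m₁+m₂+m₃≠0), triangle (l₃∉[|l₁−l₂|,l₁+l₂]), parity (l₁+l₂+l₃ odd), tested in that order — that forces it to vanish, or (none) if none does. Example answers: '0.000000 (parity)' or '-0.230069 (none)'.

0.150786 (none)

Checks pass: Σm=0; 8 even; l₃=4∈[2,4].
(2·1+1)(2·3+1)(2·4+1) = 189
Δ: 0! 2! 6! / 9! → 1/252
sum: t=0:+1/36 = 1/36
3j²(1 3 4; 0 0 0) = Δ·Π!·Σ² = 4/63  (sign +1)
sum: t=0:+1/96 = 1/96
3j²(1 3 4; -1 1 0) = Δ·Π!·Σ² = 1/42  (sign +1)
combine: 4πI² = 189·4/63·1/42 = 2/7
take √, sign +1: I = 0.15078601
No selection rule forces the value: the integral is nonzero (none).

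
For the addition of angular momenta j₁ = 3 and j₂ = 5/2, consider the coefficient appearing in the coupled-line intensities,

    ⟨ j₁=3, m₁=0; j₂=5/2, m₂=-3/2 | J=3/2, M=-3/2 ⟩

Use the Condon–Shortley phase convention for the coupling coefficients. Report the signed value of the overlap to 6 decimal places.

√[4·4!2!1!/8! · 3!3!1!4!0!3!] = √(864/35)
  +(−1)^1/∏(1,3,2,0,0,1)! = -1/12  (running -1/12)
⟨..|..⟩ = √(864/35)·(-1/12) = -0.414039

−√(6/35) = -0.414039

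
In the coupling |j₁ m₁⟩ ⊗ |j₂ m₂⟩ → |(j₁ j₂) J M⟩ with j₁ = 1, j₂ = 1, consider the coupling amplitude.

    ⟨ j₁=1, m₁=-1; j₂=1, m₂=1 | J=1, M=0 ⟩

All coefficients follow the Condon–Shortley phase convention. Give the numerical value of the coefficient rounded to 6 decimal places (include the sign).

-0.707107  (= −√(1/2))

j₁+j₂−J=1  J+j₁−j₂=1  J−j₁+j₂=1  j₁+j₂+J+1=4
(j₁±m₁, j₂±m₂, J±M) = (0,2,2,0,1,1)
P² = 1/2
sum k=1..1:
  [1] −1/1 = -1
S = -1
C² = P²·S² = 1/2 ; C = -0.707107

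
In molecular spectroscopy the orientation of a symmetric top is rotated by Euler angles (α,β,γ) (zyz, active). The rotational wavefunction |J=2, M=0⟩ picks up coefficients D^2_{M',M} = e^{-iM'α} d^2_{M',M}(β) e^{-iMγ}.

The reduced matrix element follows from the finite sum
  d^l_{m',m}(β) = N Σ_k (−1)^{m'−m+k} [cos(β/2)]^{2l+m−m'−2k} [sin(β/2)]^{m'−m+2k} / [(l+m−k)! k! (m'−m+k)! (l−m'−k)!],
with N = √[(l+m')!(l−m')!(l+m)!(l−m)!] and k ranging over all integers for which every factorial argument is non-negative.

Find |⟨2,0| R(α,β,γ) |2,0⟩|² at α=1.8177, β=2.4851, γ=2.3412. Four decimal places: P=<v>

Split into d^2_{0,0}(β=2.4851) × two z-phases.
Half-angle: c=0.322383, s=0.946609. N=√(2·2·2·2)=4.000000
Admissible k: 0..2 (factorial args all ≥0)
  k=0: (−1)^0·4.0000/(4)·0.3224^4·0.9466^0 = +0.010802
  k=1: (−1)^1·4.0000/(1)·0.3224^2·0.9466^2 = -0.372518
  k=2: (−1)^2·4.0000/(4)·0.3224^0·0.9466^4 = +0.802939
d^2_{0,0}(2.4851) = +0.010802 -0.372518 +0.802939 = +0.441223
|D^2_{0,0}|² = |d^2_{0,0}(β)|² = (+0.441223)² = 0.194678 (the z-rotation phases have unit modulus)

P=0.1947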